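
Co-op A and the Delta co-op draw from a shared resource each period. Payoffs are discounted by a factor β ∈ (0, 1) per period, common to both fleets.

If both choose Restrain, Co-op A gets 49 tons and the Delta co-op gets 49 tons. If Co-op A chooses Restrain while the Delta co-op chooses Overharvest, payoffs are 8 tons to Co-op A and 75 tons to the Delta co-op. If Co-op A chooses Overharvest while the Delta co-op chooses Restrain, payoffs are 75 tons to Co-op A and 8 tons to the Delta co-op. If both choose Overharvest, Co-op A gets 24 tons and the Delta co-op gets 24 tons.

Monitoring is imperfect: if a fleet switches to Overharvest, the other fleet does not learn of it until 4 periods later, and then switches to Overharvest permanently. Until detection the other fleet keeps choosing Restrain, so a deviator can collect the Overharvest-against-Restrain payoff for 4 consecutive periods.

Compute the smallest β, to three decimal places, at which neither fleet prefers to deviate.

A deviator earns 75 for 4 periods, then 24 forever; cooperating earns 49 forever. Multiplying the IC by (1−β):
49 ≥ 75(1−β^4) + 24β^4, so 51·β^4 ≥ 26 and β^4 ≥ 26/51.
β ≥ (26/51)^(1/4) ≈ 0.845.

0.845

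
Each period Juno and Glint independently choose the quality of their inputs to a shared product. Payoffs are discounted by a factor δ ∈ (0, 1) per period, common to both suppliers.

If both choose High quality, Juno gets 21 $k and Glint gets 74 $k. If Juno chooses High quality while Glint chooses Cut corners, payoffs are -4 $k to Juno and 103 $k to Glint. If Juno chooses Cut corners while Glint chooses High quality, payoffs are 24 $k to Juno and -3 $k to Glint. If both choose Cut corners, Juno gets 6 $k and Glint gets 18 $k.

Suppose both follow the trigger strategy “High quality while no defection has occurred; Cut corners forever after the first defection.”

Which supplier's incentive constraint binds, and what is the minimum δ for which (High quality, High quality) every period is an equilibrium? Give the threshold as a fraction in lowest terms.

Glint; δ ≥ 29/85

Juno's threshold: (24−21)/(24−6) = 1/6.
Glint's threshold: (103−74)/(103−18) = 29/85.
1/6 < 29/85, so Glint binds and δ* = 29/85.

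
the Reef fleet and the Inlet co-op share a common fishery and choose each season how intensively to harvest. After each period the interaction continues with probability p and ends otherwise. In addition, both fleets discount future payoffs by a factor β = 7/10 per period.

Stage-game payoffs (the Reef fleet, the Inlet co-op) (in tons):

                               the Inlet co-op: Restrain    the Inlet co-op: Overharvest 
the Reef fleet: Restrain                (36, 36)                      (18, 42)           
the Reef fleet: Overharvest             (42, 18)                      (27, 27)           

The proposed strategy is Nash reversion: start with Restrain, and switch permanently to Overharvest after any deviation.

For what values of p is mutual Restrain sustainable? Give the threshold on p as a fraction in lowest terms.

4/7

With continuation probability p and discount β, the effective per-period discount factor is βp.
Grim-trigger IC: βp ≥ (42−36)/(42−27) = 2/5.
So p ≥ (2/5)/(7/10) = 4/7.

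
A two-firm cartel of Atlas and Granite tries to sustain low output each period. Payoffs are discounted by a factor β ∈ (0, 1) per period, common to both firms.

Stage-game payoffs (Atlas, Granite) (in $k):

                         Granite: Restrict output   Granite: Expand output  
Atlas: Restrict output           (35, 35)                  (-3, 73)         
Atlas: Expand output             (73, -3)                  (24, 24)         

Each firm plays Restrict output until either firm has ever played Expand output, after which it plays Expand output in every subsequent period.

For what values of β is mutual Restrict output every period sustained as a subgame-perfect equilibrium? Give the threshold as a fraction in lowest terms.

38/49

Under grim trigger the critical discount factor is (T−C)/(T−P) with T = 73, C = 35, P = 24.
β* = (73−35)/(73−24) = 38/49.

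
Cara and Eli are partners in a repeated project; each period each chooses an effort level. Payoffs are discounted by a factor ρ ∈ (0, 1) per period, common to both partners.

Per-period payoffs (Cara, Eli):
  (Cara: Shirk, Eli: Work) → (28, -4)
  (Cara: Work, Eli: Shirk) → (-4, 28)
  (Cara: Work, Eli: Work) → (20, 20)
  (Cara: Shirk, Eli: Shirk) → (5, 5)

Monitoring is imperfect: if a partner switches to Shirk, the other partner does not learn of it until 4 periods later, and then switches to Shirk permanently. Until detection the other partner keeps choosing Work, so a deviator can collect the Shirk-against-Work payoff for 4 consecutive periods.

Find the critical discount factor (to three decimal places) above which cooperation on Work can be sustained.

Deviating for the 4 undetected periods gains 28−20 = 8 per period over cooperation, then loses 20−5 = 15 per period forever once punishment starts.
Gain: 8(1 + ρ + … + ρ^3); loss: 15·ρ^4/(1−ρ).
No profitable deviation ⇔ 8(1−ρ^4) ≤ 15·ρ^4, i.e. ρ^4 ≥ 8/(8+15) = 8/23.
Hence ρ ≥ (8/23)^(1/4) ≈ 0.768.

0.768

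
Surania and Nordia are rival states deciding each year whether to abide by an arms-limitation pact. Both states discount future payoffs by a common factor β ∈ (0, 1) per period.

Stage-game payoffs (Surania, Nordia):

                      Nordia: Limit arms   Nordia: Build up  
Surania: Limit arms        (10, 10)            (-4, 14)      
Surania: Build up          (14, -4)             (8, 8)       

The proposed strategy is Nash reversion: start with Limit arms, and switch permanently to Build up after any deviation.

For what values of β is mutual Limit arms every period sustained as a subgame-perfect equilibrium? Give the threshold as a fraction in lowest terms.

Under grim trigger the critical discount factor is (T−C)/(T−P) with T = 14, C = 10, P = 8.
β* = (14−10)/(14−8) = 4/6 = 2/3.

2/3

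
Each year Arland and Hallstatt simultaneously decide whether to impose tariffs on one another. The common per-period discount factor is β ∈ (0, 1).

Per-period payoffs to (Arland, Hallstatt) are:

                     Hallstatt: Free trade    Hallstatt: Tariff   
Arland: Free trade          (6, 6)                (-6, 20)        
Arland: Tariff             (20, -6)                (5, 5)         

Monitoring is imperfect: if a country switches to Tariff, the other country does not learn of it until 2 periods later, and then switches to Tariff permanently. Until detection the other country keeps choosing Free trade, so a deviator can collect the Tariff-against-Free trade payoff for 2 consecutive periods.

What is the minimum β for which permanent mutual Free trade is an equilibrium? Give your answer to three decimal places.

The best deviation is to choose Tariff for all 2 undetected periods, earning 20 each, then 5 forever once detected.
Deviation value: 20(1−β^2)/(1−β) + 5β^2/(1−β); cooperation value: 6/(1−β).
IC: 6 ≥ 20(1−β^2) + 5β^2 = 20 − 15β^2.
So β^2 ≥ 14/15, giving β ≥ (14/15)^(1/2) ≈ 0.966.

0.966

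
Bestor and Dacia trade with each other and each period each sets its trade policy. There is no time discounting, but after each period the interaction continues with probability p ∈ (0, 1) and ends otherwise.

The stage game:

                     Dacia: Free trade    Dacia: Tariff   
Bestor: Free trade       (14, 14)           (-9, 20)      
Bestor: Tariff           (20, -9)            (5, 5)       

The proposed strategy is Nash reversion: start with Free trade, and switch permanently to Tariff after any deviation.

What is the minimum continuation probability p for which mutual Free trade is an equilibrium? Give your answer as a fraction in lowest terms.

Expected cooperation value is 14 + p·14 + p²·14 + … = 14/(1−p); deviation gives 20 + p·5/(1−p).
14 ≥ 20(1−p) + 5p ⇒ 15p ≥ 6 ⇒ p ≥ 6/15 = 2/5.

2/5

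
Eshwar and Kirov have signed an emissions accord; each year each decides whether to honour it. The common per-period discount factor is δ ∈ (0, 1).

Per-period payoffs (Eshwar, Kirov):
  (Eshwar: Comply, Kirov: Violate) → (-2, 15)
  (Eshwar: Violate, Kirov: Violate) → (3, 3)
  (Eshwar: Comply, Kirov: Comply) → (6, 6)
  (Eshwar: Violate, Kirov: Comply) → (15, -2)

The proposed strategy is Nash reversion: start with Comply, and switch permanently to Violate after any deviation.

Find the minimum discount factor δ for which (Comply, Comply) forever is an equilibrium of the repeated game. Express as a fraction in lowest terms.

3/4

6/(1−δ) ≥ 15 + 3δ/(1−δ)
6 ≥ 15 − 12δ
δ ≥ 9/12 = 3/4.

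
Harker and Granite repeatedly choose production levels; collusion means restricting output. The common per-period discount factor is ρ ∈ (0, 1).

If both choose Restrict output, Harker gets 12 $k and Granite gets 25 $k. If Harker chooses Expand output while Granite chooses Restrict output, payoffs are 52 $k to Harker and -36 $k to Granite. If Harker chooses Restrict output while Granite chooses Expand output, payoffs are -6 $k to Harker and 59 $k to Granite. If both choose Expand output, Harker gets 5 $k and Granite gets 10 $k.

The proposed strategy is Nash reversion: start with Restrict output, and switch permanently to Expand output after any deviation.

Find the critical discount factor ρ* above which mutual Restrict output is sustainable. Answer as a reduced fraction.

For Harker: deviation gain 52−12 = 40, per-period punishment loss 12−5 = 7. IC gives ρ ≥ 40/47.
For Granite: gain 34, loss 15 per period, so ρ ≥ 34/49.
The tighter constraint is Harker's, so cooperation needs ρ ≥ 40/47.

40/47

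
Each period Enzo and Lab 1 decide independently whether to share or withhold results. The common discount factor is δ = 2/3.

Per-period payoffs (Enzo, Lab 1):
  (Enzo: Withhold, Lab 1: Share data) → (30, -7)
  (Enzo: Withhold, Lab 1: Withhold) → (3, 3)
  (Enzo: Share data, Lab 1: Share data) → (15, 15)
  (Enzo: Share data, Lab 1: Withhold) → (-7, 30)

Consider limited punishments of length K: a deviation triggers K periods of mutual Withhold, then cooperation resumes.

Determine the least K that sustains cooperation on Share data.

No profitable deviation requires (15−3)(δ+…+δ^K) ≥ 30−15, i.e. δ+…+δ^K ≥ 5/4 ≈ 1.2500.
With δ = 2/3, the partial sums are K=1: 0.6667, K=2: 1.1111, K=3: 1.4074.
K = 3 is the first length at which the sum reaches 1.2500.

3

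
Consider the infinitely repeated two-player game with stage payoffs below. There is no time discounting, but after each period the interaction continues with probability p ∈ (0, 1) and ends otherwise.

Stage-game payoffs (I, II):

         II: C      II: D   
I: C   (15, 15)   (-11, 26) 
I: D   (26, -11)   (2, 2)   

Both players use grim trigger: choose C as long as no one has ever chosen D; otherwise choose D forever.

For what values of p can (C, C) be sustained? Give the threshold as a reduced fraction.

11/24

With no time discounting, the continuation probability p plays the role of the discount factor.
Grim-trigger IC: 15/(1−p) ≥ 26 + 2p/(1−p) ⇒ p ≥ (26−15)/(26−2) = 11/24.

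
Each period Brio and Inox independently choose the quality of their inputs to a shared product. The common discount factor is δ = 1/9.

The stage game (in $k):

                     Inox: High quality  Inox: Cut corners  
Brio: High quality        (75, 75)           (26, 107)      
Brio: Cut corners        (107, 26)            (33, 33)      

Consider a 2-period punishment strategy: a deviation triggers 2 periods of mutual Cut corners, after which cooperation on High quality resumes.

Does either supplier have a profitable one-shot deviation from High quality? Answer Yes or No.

Yes

Comparing payoff streams over the 3 periods until play realigns: cooperate → 75(1+δ+…+δ^2); deviate → 107 + 33(δ+…+δ^2).
Cooperation is sustained iff (75−33)(δ+…+δ^2) ≥ 107−75.
δ+…+δ^2 = 1/9·(1−(1/9)^2)/(1−1/9) = 0.1235, and (107−75)/(75−33) = 0.7619.
0.1235 < 0.7619, so cooperation is not sustainable.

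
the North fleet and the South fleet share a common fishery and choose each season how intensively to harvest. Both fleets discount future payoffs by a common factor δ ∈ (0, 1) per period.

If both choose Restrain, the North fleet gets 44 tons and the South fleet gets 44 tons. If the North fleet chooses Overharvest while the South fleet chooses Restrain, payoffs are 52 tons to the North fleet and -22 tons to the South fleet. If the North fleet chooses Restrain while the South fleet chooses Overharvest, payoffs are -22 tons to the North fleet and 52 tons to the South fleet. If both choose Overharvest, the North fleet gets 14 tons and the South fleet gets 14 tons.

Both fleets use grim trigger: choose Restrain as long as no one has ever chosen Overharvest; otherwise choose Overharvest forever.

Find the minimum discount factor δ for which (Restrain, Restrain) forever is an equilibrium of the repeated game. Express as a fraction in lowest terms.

4/19

44/(1−δ) ≥ 52 + 14δ/(1−δ)
44 ≥ 52 − 38δ
δ ≥ 8/38 = 4/19.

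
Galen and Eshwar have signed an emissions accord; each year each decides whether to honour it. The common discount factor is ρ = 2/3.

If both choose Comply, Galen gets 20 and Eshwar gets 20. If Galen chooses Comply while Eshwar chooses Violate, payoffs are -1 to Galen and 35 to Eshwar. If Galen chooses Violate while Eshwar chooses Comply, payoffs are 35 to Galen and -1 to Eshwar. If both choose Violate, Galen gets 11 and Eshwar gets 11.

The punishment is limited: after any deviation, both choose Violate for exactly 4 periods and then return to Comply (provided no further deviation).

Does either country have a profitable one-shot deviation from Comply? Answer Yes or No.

Yes

Comparing payoff streams over the 5 periods until play realigns: cooperate → 20(1+ρ+…+ρ^4); deviate → 35 + 11(ρ+…+ρ^4).
Cooperation is sustained iff (20−11)(ρ+…+ρ^4) ≥ 35−20.
ρ+…+ρ^4 = 2/3·(1−(2/3)^4)/(1−2/3) = 1.6049, and (35−20)/(20−11) = 1.6667.
1.6049 < 1.6667, so cooperation is not sustainable.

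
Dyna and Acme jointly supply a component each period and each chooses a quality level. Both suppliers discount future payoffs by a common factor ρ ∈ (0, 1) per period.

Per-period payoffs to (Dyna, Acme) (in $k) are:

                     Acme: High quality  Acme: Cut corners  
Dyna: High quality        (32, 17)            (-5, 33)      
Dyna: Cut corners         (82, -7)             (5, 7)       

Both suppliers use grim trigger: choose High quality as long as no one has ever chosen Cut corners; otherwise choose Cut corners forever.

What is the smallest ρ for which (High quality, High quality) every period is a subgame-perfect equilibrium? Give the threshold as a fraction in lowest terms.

50/77

Dyna: cooperation gives 32 each period; deviation gives 82 once then 5 forever.
  32/(1−ρ) ≥ 82 + 5ρ/(1−ρ) ⇒ ρ ≥ 50/77.
Acme: cooperation gives 17 each period; deviation gives 33 once then 7 forever.
  ρ ≥ 16/26 = 8/13.
Both must hold, so the binding constraint is Dyna's: ρ ≥ 50/77.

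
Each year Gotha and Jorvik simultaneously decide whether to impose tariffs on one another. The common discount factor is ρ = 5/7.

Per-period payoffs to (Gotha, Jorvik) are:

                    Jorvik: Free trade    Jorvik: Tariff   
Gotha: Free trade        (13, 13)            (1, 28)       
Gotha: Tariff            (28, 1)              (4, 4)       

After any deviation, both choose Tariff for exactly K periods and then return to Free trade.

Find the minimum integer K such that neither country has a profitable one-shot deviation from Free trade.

No profitable deviation requires (13−4)(ρ+…+ρ^K) ≥ 28−13, i.e. ρ+…+ρ^K ≥ 5/3 ≈ 1.6667.
With ρ = 5/7, the partial sums are K=1: 0.7143, K=2: 1.2245, K=3: 1.5889, K=4: 1.8492.
K = 4 is the first length at which the sum reaches 1.6667.

4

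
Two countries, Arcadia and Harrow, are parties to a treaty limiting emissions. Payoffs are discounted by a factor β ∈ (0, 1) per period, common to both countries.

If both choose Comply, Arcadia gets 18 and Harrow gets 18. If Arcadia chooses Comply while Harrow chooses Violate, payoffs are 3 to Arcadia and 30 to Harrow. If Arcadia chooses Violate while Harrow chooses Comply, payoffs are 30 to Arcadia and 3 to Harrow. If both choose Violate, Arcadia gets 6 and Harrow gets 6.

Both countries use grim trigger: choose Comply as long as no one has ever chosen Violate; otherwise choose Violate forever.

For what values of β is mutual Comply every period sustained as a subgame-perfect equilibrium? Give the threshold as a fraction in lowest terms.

1/2

Under grim trigger the critical discount factor is (T−C)/(T−P) with T = 30, C = 18, P = 6.
β* = (30−18)/(30−6) = 12/24 = 1/2.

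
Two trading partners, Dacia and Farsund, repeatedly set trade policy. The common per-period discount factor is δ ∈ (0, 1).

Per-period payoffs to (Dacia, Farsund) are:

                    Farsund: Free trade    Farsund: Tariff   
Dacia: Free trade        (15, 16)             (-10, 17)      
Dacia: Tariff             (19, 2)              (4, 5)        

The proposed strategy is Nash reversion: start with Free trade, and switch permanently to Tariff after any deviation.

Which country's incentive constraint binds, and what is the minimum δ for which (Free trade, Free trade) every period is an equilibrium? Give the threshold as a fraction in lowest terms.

Dacia; δ ≥ 4/15

For Dacia: deviation gain 19−15 = 4, per-period punishment loss 15−4 = 11. IC gives δ ≥ 4/15.
For Farsund: gain 1, loss 11 per period, so δ ≥ 1/12.
The tighter constraint is Dacia's, so cooperation needs δ ≥ 4/15.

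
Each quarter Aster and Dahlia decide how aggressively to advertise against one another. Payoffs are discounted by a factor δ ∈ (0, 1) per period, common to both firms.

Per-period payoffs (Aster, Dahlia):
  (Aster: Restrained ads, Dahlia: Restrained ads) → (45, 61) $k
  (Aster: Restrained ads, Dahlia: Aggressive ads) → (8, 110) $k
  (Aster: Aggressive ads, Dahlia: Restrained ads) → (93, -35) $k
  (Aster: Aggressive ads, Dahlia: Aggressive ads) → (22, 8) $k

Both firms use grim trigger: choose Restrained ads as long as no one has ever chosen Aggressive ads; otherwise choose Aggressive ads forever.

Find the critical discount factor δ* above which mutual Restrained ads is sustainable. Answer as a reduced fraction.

For Aster: deviation gain 93−45 = 48, per-period punishment loss 45−22 = 23. IC gives δ ≥ 48/71.
For Dahlia: gain 49, loss 53 per period, so δ ≥ 49/102.
The tighter constraint is Aster's, so cooperation needs δ ≥ 48/71.

48/71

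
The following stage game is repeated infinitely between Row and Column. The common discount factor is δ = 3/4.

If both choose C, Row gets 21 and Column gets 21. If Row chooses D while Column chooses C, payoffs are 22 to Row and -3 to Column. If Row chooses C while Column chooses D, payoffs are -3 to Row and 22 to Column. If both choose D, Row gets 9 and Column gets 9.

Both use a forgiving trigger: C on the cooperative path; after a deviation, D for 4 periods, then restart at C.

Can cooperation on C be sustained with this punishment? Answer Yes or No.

Yes

A one-shot deviation gives 22 now, then 9 for 4 periods, then back to 21.
Gain from deviating: (22−21) today; loss: (21−9) in each of the next 4 periods.
No-deviation condition: (21−9)(δ+…+δ^4) ≥ 22−21, i.e. δ+…+δ^4 ≥ 1/12.
At δ = 3/4: δ+…+δ^4 = 2.0508 ≥ 0.0833.
So cooperation is sustainable.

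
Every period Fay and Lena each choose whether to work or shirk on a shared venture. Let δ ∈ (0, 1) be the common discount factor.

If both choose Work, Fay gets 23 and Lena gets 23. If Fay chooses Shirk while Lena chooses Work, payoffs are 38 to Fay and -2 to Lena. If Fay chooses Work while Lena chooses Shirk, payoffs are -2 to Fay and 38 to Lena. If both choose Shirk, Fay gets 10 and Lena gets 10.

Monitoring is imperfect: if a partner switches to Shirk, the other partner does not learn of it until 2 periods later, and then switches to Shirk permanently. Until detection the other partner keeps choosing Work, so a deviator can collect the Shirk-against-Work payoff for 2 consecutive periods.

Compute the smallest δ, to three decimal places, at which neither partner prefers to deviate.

The best deviation is to choose Shirk for all 2 undetected periods, earning 38 each, then 10 forever once detected.
Deviation value: 38(1−δ^2)/(1−δ) + 10δ^2/(1−δ); cooperation value: 23/(1−δ).
IC: 23 ≥ 38(1−δ^2) + 10δ^2 = 38 − 28δ^2.
So δ^2 ≥ 15/28, giving δ ≥ (15/28)^(1/2) ≈ 0.732.

0.732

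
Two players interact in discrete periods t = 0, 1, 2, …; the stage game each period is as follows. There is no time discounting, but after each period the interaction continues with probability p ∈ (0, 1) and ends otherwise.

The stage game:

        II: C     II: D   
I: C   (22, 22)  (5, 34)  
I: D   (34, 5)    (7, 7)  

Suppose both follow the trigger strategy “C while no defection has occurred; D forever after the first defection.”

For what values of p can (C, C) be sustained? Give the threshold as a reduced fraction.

Expected cooperation value is 22 + p·22 + p²·22 + … = 22/(1−p); deviation gives 34 + p·7/(1−p).
22 ≥ 34(1−p) + 7p ⇒ 27p ≥ 12 ⇒ p ≥ 12/27 = 4/9.

4/9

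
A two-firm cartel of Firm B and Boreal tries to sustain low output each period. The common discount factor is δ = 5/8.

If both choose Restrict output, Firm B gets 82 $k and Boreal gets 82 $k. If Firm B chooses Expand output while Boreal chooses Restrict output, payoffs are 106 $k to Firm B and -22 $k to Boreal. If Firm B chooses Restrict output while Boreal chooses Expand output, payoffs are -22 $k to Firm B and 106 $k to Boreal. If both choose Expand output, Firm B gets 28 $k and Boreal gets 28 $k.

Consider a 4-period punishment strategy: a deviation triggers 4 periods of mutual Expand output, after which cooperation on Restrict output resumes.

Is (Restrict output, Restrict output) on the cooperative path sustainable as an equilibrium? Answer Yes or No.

A one-shot deviation gives 106 now, then 28 for 4 periods, then back to 82.
Gain from deviating: (106−82) today; loss: (82−28) in each of the next 4 periods.
No-deviation condition: (82−28)(δ+…+δ^4) ≥ 106−82, i.e. δ+…+δ^4 ≥ 4/9.
At δ = 5/8: δ+…+δ^4 = 1.4124 ≥ 0.4444.
So cooperation is sustainable.

Yes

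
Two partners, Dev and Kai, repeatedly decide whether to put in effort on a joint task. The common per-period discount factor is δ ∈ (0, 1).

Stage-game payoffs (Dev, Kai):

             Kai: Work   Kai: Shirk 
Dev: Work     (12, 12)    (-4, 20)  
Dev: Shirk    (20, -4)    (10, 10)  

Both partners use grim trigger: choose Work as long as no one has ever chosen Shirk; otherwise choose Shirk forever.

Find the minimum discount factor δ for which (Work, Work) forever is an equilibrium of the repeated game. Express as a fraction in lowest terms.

4/5

Under grim trigger the critical discount factor is (T−C)/(T−P) with T = 20, C = 12, P = 10.
δ* = (20−12)/(20−10) = 8/10 = 4/5.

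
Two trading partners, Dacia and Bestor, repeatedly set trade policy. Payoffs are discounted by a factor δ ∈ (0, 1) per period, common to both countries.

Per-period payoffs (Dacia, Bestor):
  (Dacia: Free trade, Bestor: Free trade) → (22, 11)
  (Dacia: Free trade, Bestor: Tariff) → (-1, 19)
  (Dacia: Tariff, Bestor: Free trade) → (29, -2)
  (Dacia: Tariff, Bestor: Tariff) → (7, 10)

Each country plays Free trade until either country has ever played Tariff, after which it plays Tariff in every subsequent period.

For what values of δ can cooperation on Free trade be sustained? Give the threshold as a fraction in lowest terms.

8/9

Dacia's threshold: (29−22)/(29−7) = 7/22.
Bestor's threshold: (19−11)/(19−10) = 8/9.
7/22 < 8/9, so Bestor binds and δ* = 8/9.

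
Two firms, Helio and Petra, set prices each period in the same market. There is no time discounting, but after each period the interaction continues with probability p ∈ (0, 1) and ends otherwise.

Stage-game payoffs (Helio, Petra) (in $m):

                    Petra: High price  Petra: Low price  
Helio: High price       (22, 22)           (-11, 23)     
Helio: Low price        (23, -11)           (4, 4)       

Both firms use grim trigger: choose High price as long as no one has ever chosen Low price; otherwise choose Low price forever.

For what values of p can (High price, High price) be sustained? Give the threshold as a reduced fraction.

With no time discounting, the continuation probability p plays the role of the discount factor.
Grim-trigger IC: 22/(1−p) ≥ 23 + 4p/(1−p) ⇒ p ≥ (23−22)/(23−4) = 1/19.

1/19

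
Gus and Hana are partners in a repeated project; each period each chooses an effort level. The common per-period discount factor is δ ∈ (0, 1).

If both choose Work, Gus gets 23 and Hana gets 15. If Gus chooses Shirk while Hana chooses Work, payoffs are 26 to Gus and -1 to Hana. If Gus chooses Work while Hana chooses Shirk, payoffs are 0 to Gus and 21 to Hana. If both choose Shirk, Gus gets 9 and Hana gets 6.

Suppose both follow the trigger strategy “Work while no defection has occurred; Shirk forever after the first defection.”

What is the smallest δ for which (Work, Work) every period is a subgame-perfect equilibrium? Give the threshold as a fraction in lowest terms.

Gus: cooperation gives 23 each period; deviation gives 26 once then 9 forever.
  23/(1−δ) ≥ 26 + 9δ/(1−δ) ⇒ δ ≥ 3/17.
Hana: cooperation gives 15 each period; deviation gives 21 once then 6 forever.
  δ ≥ 6/15 = 2/5.
Both must hold, so the binding constraint is Hana's: δ ≥ 2/5.

2/5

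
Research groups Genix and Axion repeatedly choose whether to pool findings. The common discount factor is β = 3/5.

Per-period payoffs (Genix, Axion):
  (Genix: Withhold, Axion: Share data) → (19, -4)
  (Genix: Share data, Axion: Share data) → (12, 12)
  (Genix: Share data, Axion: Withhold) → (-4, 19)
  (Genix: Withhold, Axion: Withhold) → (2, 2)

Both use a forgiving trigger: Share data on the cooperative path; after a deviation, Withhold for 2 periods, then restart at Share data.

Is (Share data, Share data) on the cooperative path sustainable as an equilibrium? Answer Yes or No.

Comparing payoff streams over the 3 periods until play realigns: cooperate → 12(1+β+…+β^2); deviate → 19 + 2(β+…+β^2).
Cooperation is sustained iff (12−2)(β+…+β^2) ≥ 19−12.
β+…+β^2 = 3/5·(1−(3/5)^2)/(1−3/5) = 0.9600, and (19−12)/(12−2) = 0.7000.
0.9600 ≥ 0.7000, so cooperation is sustainable.

Yes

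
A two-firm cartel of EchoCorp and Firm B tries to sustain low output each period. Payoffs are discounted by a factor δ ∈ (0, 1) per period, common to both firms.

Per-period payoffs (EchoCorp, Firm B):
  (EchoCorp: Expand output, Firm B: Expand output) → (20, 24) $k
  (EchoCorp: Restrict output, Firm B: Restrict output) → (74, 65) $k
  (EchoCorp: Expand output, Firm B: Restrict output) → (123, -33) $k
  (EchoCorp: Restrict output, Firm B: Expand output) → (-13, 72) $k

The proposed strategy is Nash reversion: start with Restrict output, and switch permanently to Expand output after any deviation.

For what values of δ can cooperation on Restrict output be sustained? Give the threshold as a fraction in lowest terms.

For EchoCorp: deviation gain 123−74 = 49, per-period punishment loss 74−20 = 54. IC gives δ ≥ 49/103.
For Firm B: gain 7, loss 41 per period, so δ ≥ 7/48.
The tighter constraint is EchoCorp's, so cooperation needs δ ≥ 49/103.

49/103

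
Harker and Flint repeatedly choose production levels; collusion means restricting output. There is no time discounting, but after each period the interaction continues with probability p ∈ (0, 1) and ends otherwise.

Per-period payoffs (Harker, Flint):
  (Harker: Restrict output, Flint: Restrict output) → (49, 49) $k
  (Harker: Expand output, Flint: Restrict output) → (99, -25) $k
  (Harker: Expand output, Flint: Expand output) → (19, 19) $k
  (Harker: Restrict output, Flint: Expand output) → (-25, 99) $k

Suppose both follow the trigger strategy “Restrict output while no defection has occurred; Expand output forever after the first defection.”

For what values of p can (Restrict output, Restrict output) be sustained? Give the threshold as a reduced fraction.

5/8

Expected cooperation value is 49 + p·49 + p²·49 + … = 49/(1−p); deviation gives 99 + p·19/(1−p).
49 ≥ 99(1−p) + 19p ⇒ 80p ≥ 50 ⇒ p ≥ 50/80 = 5/8.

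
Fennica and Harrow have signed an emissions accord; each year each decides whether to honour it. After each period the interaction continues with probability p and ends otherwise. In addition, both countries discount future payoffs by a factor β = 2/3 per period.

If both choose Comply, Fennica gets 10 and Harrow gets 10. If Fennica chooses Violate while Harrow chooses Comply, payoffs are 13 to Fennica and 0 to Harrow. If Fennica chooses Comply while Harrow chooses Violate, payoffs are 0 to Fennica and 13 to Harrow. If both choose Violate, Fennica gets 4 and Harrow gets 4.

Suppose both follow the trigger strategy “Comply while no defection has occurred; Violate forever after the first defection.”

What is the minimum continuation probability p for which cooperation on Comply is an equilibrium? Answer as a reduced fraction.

1/2

Expected continuation weight on next period's payoff is β·p = 2/3·p, which plays the role of the discount factor.
Cooperation requires 2/3·p ≥ (13−10)/(13−4) = 1/3, hence p ≥ 1/2.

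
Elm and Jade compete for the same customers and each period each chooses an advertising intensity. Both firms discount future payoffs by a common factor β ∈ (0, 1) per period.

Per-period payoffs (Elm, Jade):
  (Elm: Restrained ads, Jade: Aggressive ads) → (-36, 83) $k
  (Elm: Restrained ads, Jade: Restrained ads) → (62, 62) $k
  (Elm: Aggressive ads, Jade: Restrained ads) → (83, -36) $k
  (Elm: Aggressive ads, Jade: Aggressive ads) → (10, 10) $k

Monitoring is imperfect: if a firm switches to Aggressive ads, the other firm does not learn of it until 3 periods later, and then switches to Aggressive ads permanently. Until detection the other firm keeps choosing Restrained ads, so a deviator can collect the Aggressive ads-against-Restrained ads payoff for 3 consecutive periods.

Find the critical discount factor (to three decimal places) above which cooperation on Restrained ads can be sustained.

0.660

Deviating for the 3 undetected periods gains 83−62 = 21 per period over cooperation, then loses 62−10 = 52 per period forever once punishment starts.
Gain: 21(1 + β + … + β^2); loss: 52·β^3/(1−β).
No profitable deviation ⇔ 21(1−β^3) ≤ 52·β^3, i.e. β^3 ≥ 21/(21+52) = 21/73.
Hence β ≥ (21/73)^(1/3) ≈ 0.660.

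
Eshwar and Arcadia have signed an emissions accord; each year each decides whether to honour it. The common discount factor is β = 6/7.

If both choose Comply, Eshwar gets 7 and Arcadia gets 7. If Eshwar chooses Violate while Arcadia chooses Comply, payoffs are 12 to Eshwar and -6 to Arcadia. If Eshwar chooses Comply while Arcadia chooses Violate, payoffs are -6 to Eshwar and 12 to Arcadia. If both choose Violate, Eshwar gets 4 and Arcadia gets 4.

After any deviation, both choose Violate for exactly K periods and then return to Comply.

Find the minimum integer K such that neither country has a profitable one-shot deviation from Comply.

3

IC: β(1−β^K)/(1−β) ≥ (12−7)/(7−4) = 5/3.
With β = 6/7: need 1 − β^K ≥ 5/3·(1−6/7)/(6/7), i.e. β^K ≤ 0.7222.
Since (6/7)^2 = 0.7347 and (6/7)^3 = 0.6297, the smallest such K is 3.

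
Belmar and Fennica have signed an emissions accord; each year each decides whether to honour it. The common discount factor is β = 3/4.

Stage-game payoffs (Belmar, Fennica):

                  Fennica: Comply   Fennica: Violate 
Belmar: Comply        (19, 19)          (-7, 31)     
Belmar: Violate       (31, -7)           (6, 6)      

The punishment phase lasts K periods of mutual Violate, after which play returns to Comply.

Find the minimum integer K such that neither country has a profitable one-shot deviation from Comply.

2

Need Σ_{k=1}^{K} β^k ≥ (31−19)/(19−6) = 0.9231 at β = 3/4.
At K = 1 the sum is 0.7500 < 0.9231; at K = 2 it is 1.3125 ≥ 0.9231.
So the minimum punishment length is K = 2.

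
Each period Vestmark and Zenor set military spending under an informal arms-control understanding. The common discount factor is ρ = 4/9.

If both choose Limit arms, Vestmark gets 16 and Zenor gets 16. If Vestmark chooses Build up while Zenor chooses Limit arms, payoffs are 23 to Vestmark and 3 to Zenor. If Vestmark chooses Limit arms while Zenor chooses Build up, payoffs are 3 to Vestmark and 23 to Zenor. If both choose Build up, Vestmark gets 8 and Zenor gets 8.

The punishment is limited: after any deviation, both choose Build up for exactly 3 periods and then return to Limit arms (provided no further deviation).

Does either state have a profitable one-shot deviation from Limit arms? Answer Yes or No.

Yes

IC: ρ+…+ρ^3 ≥ (23−16)/(16−8) = 7/8.
At ρ = 4/9: partial sum = 0.7298 < 0.8750. Cooperation not sustainable.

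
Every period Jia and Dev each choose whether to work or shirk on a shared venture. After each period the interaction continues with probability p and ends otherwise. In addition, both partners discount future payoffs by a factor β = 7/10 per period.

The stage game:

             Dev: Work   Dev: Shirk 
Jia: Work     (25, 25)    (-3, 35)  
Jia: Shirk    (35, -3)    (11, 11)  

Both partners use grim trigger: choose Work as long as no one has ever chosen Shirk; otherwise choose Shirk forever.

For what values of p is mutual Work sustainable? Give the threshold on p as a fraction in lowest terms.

25/42

With continuation probability p and discount β, the effective per-period discount factor is βp.
Grim-trigger IC: βp ≥ (35−25)/(35−11) = 5/12.
So p ≥ (5/12)/(7/10) = 25/42.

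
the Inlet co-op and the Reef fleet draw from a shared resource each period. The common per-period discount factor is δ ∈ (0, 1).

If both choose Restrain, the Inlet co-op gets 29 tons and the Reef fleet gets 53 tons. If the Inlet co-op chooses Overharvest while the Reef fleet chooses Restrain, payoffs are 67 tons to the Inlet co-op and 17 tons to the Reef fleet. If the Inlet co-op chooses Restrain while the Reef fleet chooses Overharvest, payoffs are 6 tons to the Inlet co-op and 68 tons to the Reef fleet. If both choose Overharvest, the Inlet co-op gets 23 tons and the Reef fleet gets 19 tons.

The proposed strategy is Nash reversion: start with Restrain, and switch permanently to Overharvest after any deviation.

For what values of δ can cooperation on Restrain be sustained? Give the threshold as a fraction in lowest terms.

the Inlet co-op: cooperation gives 29 each period; deviation gives 67 once then 23 forever.
  29/(1−δ) ≥ 67 + 23δ/(1−δ) ⇒ δ ≥ 38/44 = 19/22.
the Reef fleet: cooperation gives 53 each period; deviation gives 68 once then 19 forever.
  δ ≥ 15/49.
Both must hold, so the binding constraint is the Inlet co-op's: δ ≥ 19/22.

19/22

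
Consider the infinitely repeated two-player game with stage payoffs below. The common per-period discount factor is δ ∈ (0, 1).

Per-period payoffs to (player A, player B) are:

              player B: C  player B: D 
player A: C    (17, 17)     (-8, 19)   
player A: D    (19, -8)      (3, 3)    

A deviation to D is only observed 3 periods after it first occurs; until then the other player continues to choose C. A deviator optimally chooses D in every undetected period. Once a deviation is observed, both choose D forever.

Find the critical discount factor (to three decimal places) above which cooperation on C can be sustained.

The best deviation is to choose D for all 3 undetected periods, earning 19 each, then 3 forever once detected.
Deviation value: 19(1−δ^3)/(1−δ) + 3δ^3/(1−δ); cooperation value: 17/(1−δ).
IC: 17 ≥ 19(1−δ^3) + 3δ^3 = 19 − 16δ^3.
So δ^3 ≥ 2/16 = 1/8, giving δ ≥ (1/8)^(1/3) ≈ 0.500.

0.500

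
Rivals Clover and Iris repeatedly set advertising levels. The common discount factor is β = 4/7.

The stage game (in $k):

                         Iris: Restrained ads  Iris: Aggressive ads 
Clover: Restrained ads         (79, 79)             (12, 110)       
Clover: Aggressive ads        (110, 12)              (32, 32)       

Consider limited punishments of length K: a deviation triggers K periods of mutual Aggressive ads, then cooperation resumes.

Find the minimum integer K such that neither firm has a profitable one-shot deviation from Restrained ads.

2

No profitable deviation requires (79−32)(β+…+β^K) ≥ 110−79, i.e. β+…+β^K ≥ 31/47 ≈ 0.6596.
With β = 4/7, the partial sums are K=1: 0.5714, K=2: 0.8980.
K = 2 is the first length at which the sum reaches 0.6596.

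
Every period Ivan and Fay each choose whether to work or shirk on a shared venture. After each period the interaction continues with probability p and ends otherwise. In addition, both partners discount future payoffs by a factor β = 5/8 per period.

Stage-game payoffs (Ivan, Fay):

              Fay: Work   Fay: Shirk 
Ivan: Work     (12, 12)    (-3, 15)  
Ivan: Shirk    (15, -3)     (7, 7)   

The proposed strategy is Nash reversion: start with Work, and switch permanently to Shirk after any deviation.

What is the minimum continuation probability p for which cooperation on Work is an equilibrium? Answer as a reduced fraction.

3/5

With continuation probability p and discount β, the effective per-period discount factor is βp.
Grim-trigger IC: βp ≥ (15−12)/(15−7) = 3/8.
So p ≥ (3/8)/(5/8) = 3/5.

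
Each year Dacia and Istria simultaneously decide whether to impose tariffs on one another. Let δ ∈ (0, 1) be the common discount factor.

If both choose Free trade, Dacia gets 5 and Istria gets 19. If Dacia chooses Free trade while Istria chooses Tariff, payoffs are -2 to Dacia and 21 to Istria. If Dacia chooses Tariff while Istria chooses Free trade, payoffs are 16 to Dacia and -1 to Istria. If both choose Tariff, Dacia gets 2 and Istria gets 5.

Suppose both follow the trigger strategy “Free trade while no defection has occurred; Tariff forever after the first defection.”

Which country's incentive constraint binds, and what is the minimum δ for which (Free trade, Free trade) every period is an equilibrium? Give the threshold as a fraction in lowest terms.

Dacia; δ ≥ 11/14

Dacia's threshold: (16−5)/(16−2) = 11/14.
Istria's threshold: (21−19)/(21−5) = 1/8.
11/14 > 1/8, so Dacia binds and δ* = 11/14.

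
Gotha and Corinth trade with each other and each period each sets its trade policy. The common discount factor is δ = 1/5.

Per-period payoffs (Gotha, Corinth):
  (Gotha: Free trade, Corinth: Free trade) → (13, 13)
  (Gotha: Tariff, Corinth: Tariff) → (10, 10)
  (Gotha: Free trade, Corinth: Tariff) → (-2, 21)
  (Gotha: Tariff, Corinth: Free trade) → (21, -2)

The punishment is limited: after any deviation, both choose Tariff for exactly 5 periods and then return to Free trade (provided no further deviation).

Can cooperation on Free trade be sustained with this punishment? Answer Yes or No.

No

Comparing payoff streams over the 6 periods until play realigns: cooperate → 13(1+δ+…+δ^5); deviate → 21 + 10(δ+…+δ^5).
Cooperation is sustained iff (13−10)(δ+…+δ^5) ≥ 21−13.
δ+…+δ^5 = 1/5·(1−(1/5)^5)/(1−1/5) = 0.2499, and (21−13)/(13−10) = 2.6667.
0.2499 < 2.6667, so cooperation is not sustainable.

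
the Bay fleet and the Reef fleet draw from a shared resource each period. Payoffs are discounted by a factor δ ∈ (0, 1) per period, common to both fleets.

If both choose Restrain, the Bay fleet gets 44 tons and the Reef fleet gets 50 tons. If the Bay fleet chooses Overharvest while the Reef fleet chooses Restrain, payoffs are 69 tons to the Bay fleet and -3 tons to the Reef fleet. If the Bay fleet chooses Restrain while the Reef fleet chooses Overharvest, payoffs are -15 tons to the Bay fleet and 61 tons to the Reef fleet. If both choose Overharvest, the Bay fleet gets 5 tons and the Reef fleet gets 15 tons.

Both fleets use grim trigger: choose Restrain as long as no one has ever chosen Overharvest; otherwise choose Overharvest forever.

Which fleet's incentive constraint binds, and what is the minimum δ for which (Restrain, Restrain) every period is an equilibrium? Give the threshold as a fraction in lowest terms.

the Bay fleet; δ ≥ 25/64

the Bay fleet: cooperation gives 44 each period; deviation gives 69 once then 5 forever.
  44/(1−δ) ≥ 69 + 5δ/(1−δ) ⇒ δ ≥ 25/64.
the Reef fleet: cooperation gives 50 each period; deviation gives 61 once then 15 forever.
  δ ≥ 11/46.
Both must hold, so the binding constraint is the Bay fleet's: δ ≥ 25/64.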